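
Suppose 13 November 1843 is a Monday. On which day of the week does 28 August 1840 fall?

Count forward from the earlier date (August 28, 1840) to the later (November 13, 1843):
Day-of-year of August 28, 1840: 241.
Day-of-year of November 13, 1843: 317.
1840 has 366 days, so 366 − 241 = 125 days remain in 1840.
Full years: 1841: 365; 1842: 365. Sum = 730.
Total: 125 + 730 + 317 = 1172 days.
1172 mod 7 = 3, so 3 days before Monday is Friday.

Friday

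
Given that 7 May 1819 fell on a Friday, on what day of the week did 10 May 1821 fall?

May 1819: 31 − 7 = 24 days remain.
Then 23 full months totalling 700 days.
May 1–10, 1821: 10 days.
Total: 24 + 700 + 10 = 734 days.
734 mod 7 = 6, so 6 days after Friday is Thursday.

Thursday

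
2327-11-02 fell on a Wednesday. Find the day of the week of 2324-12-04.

Thursday

Count forward from the earlier date (December 4, 2324) to the later (November 2, 2327):
December 4, 2324 → December 4, 2325: 365 days.
December 4, 2325 → December 4, 2326: 365 days.
December 2326: 31 − 4 = 27 days remain.
Then 10 full months totalling 304 days.
November 1–2, 2327: 2 days.
Residual: 333 days.
Total: 1063 days.
1063 mod 7 = 6, so 6 days before Wednesday is Thursday.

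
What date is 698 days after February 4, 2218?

January 3, 2220

Count 698 days after February 4, 2218:
February 2218: 28 − 4 = 24 days remain (2218 is not a leap year, so February has 28 days).
Then 22 full months totalling 671 days.
January 1–3, 2220: 3 days.
Total: 24 + 671 + 3 = 698 days.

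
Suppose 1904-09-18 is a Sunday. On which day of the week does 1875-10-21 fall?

Count forward from the earlier date (October 21, 1875) to the later (September 18, 1904):
Day-of-year of October 21, 1875: 294.
Day-of-year of September 18, 1904: 262.
1875 has 365 days, so 365 − 294 = 71 days remain in 1875.
Full years 1876–1903: 22 common + 6 leap = 22×365 + 6×366 = 10226 days.
Total: 71 + 10226 + 262 = 10559 days.
10559 mod 7 = 3, so 3 days before Sunday is Thursday.

Thursday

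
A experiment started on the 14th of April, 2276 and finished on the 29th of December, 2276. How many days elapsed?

259

April 2276: 30 − 14 = 16 days remain.
Then May (31), June (30), July (31), August (31), September (30), October (31), November (30): 31 + 30 + 31 + 31 + 30 + 31 + 30 = 214 days.
December 1–29, 2276: 29 days.
Total: 16 + 214 + 29 = 259 days.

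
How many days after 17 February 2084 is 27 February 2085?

February 17, 2084 → February 17, 2085: 366 days (2084 is a leap year).
Within February 2085: 27 − 17 = 10 days.
Total: 376 days.

376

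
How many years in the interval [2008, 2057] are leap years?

13

Years divisible by 4: 2008, 2012, …, 2056 — 13 in all.
No century exceptions apply. Count: 13.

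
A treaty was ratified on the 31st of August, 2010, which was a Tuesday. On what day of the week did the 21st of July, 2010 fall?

Wednesday

Count forward from the earlier date (July 21, 2010) to the later (August 31, 2010):
July 2010: 31 − 21 = 10 days remain.
August 1–31, 2010: 31 days.
Total: 10 + 31 = 41 days.
41 mod 7 = 6, so 6 days before Tuesday is Wednesday.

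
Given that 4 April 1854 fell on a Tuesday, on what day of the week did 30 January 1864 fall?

From April 4, 1854 to April 4, 1863: 9 years, of which 2 contain a Feb 29 — 7×365 + 2×366 = 3287 days.
April 1863: 30 − 4 = 26 days remain.
Then May (31), June (30), July (31), August (31), September (30), October (31), November (30), December (31): 31 + 30 + 31 + 31 + 30 + 31 + 30 + 31 = 245 days.
January 1–30, 1864: 30 days.
Residual: 301 days.
Total: 3588 days.
3588 mod 7 = 4, so 4 days after Tuesday is Saturday.

Saturday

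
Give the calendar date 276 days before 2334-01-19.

2333-04-18

Count 276 days before January 19, 2334:
Day-of-year of April 18, 2333: 108.
Day-of-year of January 19, 2334: 19.
2333 has 365 days, so 365 − 108 = 257 days remain in 2333.
Total: 257 + 19 = 276 days.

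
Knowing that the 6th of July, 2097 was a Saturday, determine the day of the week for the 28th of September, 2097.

July 2097: 31 − 6 = 25 days remain.
Then August (31): 31 days.
September 1–28, 2097: 28 days.
Total: 25 + 31 + 28 = 84 days.
84 is a multiple of 7, so the 28th of September, 2097 falls on the same weekday: Saturday.

Saturday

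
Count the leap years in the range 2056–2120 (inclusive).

16

Years divisible by 4: 2056, 2060, …, 2120 — 17 in all.
Of these, 2100 is divisible by 100 but not 400, so not leap.
Leap years: 17 − 1 = 16.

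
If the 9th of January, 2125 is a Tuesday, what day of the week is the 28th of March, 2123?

Sunday

Count forward from the earlier date (March 28, 2123) to the later (January 9, 2125):
March 2123: 31 − 28 = 3 days remain.
Then 21 full months totalling 641 days.
January 1–9, 2125: 9 days.
Total: 3 + 641 + 9 = 653 days.
653 mod 7 = 2, so 2 days before Tuesday is Sunday.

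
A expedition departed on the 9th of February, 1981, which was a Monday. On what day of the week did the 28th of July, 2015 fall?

From February 9, 1981 to February 9, 2015: 34 years, of which 8 contain a Feb 29 — 26×365 + 8×366 = 12418 days.
(2000 is a leap year (divisible by 400).)
February 2015: 28 − 9 = 19 days remain (2015 is not a leap year, so February has 28 days).
Then March (31), April (30), May (31), June (30): 31 + 30 + 31 + 30 = 122 days.
July 1–28, 2015: 28 days.
Residual: 169 days.
Total: 12587 days.
12587 mod 7 = 1, so 1 day after Monday is Tuesday.

Tuesday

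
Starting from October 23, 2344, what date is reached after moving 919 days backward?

April 18, 2342

Count 919 days before October 23, 2344:
April 18, 2342 → April 18, 2343: 365 days.
April 18, 2343 → April 18, 2344: 366 days (2344 is a leap year).
April 2344: 30 − 18 = 12 days remain.
Then May (31), June (30), July (31), August (31), September (30): 31 + 30 + 31 + 31 + 30 = 153 days.
October 1–23, 2344: 23 days.
Residual: 188 days.
Total: 919 days.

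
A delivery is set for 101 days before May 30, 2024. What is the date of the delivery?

February 19, 2024

Count 101 days before May 30, 2024:
February 2024: 29 − 19 = 10 days remain (2024 is a leap year, so February has 29 days).
Then March (31), April (30): 31 + 30 = 61 days.
May 1–30, 2024: 30 days.
Total: 10 + 61 + 30 = 101 days.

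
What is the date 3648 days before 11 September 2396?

16 September 2386

Count 3648 days before September 11, 2396:
Day-of-year of September 16, 2386: 259.
Day-of-year of September 11, 2396: 255.
2386 has 365 days, so 365 − 259 = 106 days remain in 2386.
Full years 2387–2395: 7 common + 2 leap = 7×365 + 2×366 = 3287 days.
Total: 106 + 3287 + 255 = 3648 days.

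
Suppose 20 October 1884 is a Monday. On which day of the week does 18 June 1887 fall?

Saturday

October 20, 1884 → October 20, 1885: 365 days.
October 20, 1885 → October 20, 1886: 365 days.
October 1886: 31 − 20 = 11 days remain.
Then November (30), December (31), January (31), February 1887 (28), March (31), April (30), May (31): 30 + 31 + 31 + 28 + 31 + 30 + 31 = 212 days.
June 1–18, 1887: 18 days.
Residual: 241 days.
Total: 971 days.
971 mod 7 = 5, so 5 days after Monday is Saturday.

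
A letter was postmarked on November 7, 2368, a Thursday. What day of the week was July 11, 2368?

Thursday

Count forward from the earlier date (July 11, 2368) to the later (November 7, 2368):
July 2368: 31 − 11 = 20 days remain.
Then August (31), September (30), October (31): 31 + 30 + 31 = 92 days.
November 1–7, 2368: 7 days.
Total: 20 + 92 + 7 = 119 days.
119 is a multiple of 7, so July 11, 2368 falls on the same weekday: Thursday.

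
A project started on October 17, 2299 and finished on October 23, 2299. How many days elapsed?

6

Within October 2299: 23 − 17 = 6 days.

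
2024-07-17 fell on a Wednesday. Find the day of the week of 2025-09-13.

Day-of-year of July 17, 2024: 199.
Day-of-year of September 13, 2025: 256.
2024 has 366 days, so 366 − 199 = 167 days remain in 2024.
Total: 167 + 256 = 423 days.
423 mod 7 = 3, so 3 days after Wednesday is Saturday.

Saturday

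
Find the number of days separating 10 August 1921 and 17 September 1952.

11361

Day-of-year of August 10, 1921: 222.
Day-of-year of September 17, 1952: 261.
1921 has 365 days, so 365 − 222 = 143 days remain in 1921.
Full years 1922–1951: 23 common + 7 leap = 23×365 + 7×366 = 10957 days.
Total: 143 + 10957 + 261 = 11361 days.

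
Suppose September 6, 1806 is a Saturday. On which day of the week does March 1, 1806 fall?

Count forward from the earlier date (March 1, 1806) to the later (September 6, 1806):
March 1806: 31 − 1 = 30 days remain.
Then April (30), May (31), June (30), July (31), August (31): 30 + 31 + 30 + 31 + 31 = 153 days.
September 1–6, 1806: 6 days.
Total: 30 + 153 + 6 = 189 days.
189 is a multiple of 7, so March 1, 1806 falls on the same weekday: Saturday.

Saturday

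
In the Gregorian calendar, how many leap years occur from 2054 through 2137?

20

Years divisible by 4: 2056, 2060, …, 2136 — 21 in all.
Of these, 2100 is divisible by 100 but not 400, so not leap.
Leap years: 21 − 1 = 20.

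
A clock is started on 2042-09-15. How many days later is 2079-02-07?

13294

Day-of-year of September 15, 2042: 258.
Day-of-year of February 7, 2079: 38.
2042 has 365 days, so 365 − 258 = 107 days remain in 2042.
Full years 2043–2078: 27 common + 9 leap = 27×365 + 9×366 = 13149 days.
Total: 107 + 13149 + 38 = 13294 days.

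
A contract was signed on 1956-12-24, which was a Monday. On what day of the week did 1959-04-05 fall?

Sunday

Day-of-year of December 24, 1956: 359.
Day-of-year of April 5, 1959: 95.
1956 has 366 days, so 366 − 359 = 7 days remain in 1956.
Full years: 1957: 365; 1958: 365. Sum = 730.
Total: 7 + 730 + 95 = 832 days.
832 mod 7 = 6, so 6 days after Monday is Sunday.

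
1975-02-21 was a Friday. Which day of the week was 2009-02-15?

Sunday

Day-of-year of February 21, 1975: 52.
Day-of-year of February 15, 2009: 46.
1975 has 365 days, so 365 − 52 = 313 days remain in 1975.
Full years 1976–2008: 24 common + 9 leap = 24×365 + 9×366 = 12054 days.
Total: 313 + 12054 + 46 = 12413 days.
12413 mod 7 = 2, so 2 days after Friday is Sunday.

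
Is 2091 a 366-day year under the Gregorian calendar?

No

2091 is not a leap year.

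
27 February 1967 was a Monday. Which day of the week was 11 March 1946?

Monday

Count forward from the earlier date (March 11, 1946) to the later (February 27, 1967):
Day-of-year of March 11, 1946: 70.
Day-of-year of February 27, 1967: 58.
1946 has 365 days, so 365 − 70 = 295 days remain in 1946.
Full years 1947–1966: 15 common + 5 leap = 15×365 + 5×366 = 7305 days.
Total: 295 + 7305 + 58 = 7658 days.
7658 is a multiple of 7, so 11 March 1946 falls on the same weekday: Monday.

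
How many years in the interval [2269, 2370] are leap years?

24

Years divisible by 4: 2272, 2276, …, 2368 — 25 in all.
Of these, 2300 is divisible by 100 but not 400, so not leap.
Leap years: 25 − 1 = 24.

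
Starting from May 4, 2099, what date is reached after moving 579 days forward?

December 4, 2100

Count 579 days after May 4, 2099:
May 2099: 31 − 4 = 27 days remain.
Then 18 full months totalling 548 days.
December 1–4, 2100: 4 days.
Total: 27 + 548 + 4 = 579 days.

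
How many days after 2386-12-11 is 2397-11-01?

3978

From December 11, 2386 to December 11, 2396: 10 years, of which 3 contain a Feb 29 — 7×365 + 3×366 = 3653 days.
December 2396: 31 − 11 = 20 days remain.
Then 10 full months totalling 304 days.
November 1, 2397: 1 day.
Residual: 325 days.
Total: 3978 days.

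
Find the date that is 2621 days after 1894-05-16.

1901-07-20

Count 2621 days after May 16, 1894:
From May 16, 1894 to May 16, 1901: 7 years, of which 1 contains a Feb 29 — 6×365 + 1×366 = 2556 days.
(1900 is not a leap year (divisible by 100 but not 400).)
May 1901: 31 − 16 = 15 days remain.
Then June (30): 30 days.
July 1–20, 1901: 20 days.
Residual: 65 days.
Total: 2621 days.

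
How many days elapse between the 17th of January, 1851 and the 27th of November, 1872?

Day-of-year of January 17, 1851: 17.
Day-of-year of November 27, 1872: 332.
1851 has 365 days, so 365 − 17 = 348 days remain in 1851.
Full years 1852–1871: 15 common + 5 leap = 15×365 + 5×366 = 7305 days.
Total: 348 + 7305 + 332 = 7985 days.

7985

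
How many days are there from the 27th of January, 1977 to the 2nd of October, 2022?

16684

Day-of-year of January 27, 1977: 27.
Day-of-year of October 2, 2022: 275.
1977 has 365 days, so 365 − 27 = 338 days remain in 1977.
Full years 1978–2021: 33 common + 11 leap = 33×365 + 11×366 = 16071 days.
Total: 338 + 16071 + 275 = 16684 days.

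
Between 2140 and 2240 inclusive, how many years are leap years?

25

Years divisible by 4: 2140, 2144, …, 2240 — 26 in all.
Of these, 2200 is divisible by 100 but not 400, so not leap.
Leap years: 26 − 1 = 25.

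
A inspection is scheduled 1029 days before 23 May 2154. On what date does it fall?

29 July 2151

Count 1029 days before May 23, 2154:
Day-of-year of July 29, 2151: 210.
Day-of-year of May 23, 2154: 143.
2151 has 365 days, so 365 − 210 = 155 days remain in 2151.
Full years: 2152: 366; 2153: 365. Sum = 731.
Total: 155 + 731 + 143 = 1029 days.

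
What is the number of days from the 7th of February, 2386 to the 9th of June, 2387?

487

February 7, 2386 → February 7, 2387: 365 days.
February 2387: 28 − 7 = 21 days remain (2387 is not a leap year, so February has 28 days).
Then March (31), April (30), May (31): 31 + 30 + 31 = 92 days.
June 1–9, 2387: 9 days.
Residual: 122 days.
Total: 487 days.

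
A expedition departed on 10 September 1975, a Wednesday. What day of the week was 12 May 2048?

Tuesday

Day-of-year of September 10, 1975: 253.
Day-of-year of May 12, 2048: 133.
1975 has 365 days, so 365 − 253 = 112 days remain in 1975.
Full years 1976–2047: 54 common + 18 leap = 54×365 + 18×366 = 26298 days.
Total: 112 + 26298 + 133 = 26543 days.
26543 mod 7 = 6, so 6 days after Wednesday is Tuesday.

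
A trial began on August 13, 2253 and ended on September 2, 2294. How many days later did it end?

From August 13, 2253 to August 13, 2294: 41 years, of which 10 contain a Feb 29 — 31×365 + 10×366 = 14975 days.
August 2294: 31 − 13 = 18 days remain.
September 1–2, 2294: 2 days.
Residual: 20 days.
Total: 14995 days.

14995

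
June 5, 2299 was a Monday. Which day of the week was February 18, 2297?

Count forward from the earlier date (February 18, 2297) to the later (June 5, 2299):
February 18, 2297 → February 18, 2298: 365 days.
February 18, 2298 → February 18, 2299: 365 days.
February 2299: 28 − 18 = 10 days remain (2299 is not a leap year, so February has 28 days).
Then March (31), April (30), May (31): 31 + 30 + 31 = 92 days.
June 1–5, 2299: 5 days.
Residual: 107 days.
Total: 837 days.
837 mod 7 = 4, so 4 days before Monday is Thursday.

Thursday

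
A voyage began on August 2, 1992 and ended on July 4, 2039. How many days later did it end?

17137

Day-of-year of August 2, 1992: 215.
Day-of-year of July 4, 2039: 185.
1992 has 366 days, so 366 − 215 = 151 days remain in 1992.
Full years 1993–2038: 35 common + 11 leap = 35×365 + 11×366 = 16801 days.
Total: 151 + 16801 + 185 = 17137 days.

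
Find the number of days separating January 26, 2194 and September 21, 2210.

6081

From January 26, 2194 to January 26, 2210: 16 years, of which 3 contain a Feb 29 — 13×365 + 3×366 = 5843 days.
(2200 is not a leap year (divisible by 100 but not 400).)
January 2210: 31 − 26 = 5 days remain.
Then February 2210 (28), March (31), April (30), May (31), June (30), July (31), August (31): 28 + 31 + 30 + 31 + 30 + 31 + 31 = 212 days.
September 1–21, 2210: 21 days.
Residual: 238 days.
Total: 6081 days.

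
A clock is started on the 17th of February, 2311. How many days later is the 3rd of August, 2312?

533

February 17, 2311 → February 17, 2312: 365 days.
February 2312: 29 − 17 = 12 days remain (2312 is a leap year, so February has 29 days).
Then March (31), April (30), May (31), June (30), July (31): 31 + 30 + 31 + 30 + 31 = 153 days.
August 1–3, 2312: 3 days.
Residual: 168 days.
Total: 533 days.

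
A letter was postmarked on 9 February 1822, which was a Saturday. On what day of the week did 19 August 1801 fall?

Count forward from the earlier date (August 19, 1801) to the later (February 9, 1822):
Day-of-year of August 19, 1801: 231.
Day-of-year of February 9, 1822: 40.
1801 has 365 days, so 365 − 231 = 134 days remain in 1801.
Full years 1802–1821: 15 common + 5 leap = 15×365 + 5×366 = 7305 days.
Total: 134 + 7305 + 40 = 7479 days.
7479 mod 7 = 3, so 3 days before Saturday is Wednesday.

Wednesday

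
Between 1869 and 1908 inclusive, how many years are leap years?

Years divisible by 4 in [1869, 1908]: 1872, 1876, 1880, 1884, 1888, 1892, 1896, 1900, 1904, 1908.
Of these, 1900 is divisible by 100 but not 400, so not leap.
Leap years: 10 − 1 = 9.

9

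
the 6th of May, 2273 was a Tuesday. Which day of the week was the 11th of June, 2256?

Wednesday

Count forward from the earlier date (June 11, 2256) to the later (May 6, 2273):
From June 11, 2256 to June 11, 2272: 16 years, of which 4 contain a Feb 29 — 12×365 + 4×366 = 5844 days.
June 2272: 30 − 11 = 19 days remain.
Then 10 full months totalling 304 days.
May 1–6, 2273: 6 days.
Residual: 329 days.
Total: 6173 days.
6173 mod 7 = 6, so 6 days before Tuesday is Wednesday.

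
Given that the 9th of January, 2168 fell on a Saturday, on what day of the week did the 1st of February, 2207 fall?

From January 9, 2168 to January 9, 2207: 39 years, of which 9 contain a Feb 29 — 30×365 + 9×366 = 14244 days.
(2200 is not a leap year (divisible by 100 but not 400).)
January 2207: 31 − 9 = 22 days remain.
February 1, 2207: 1 day (2207 is not a leap year).
Residual: 23 days.
Total: 14267 days.
14267 mod 7 = 1, so 1 day after Saturday is Sunday.

Sunday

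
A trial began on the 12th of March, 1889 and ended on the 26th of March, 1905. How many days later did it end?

Day-of-year of March 12, 1889: 71.
Day-of-year of March 26, 1905: 85.
1889 has 365 days, so 365 − 71 = 294 days remain in 1889.
Full years 1890–1904: 12 common + 3 leap = 12×365 + 3×366 = 5478 days.
Total: 294 + 5478 + 85 = 5857 days.

5857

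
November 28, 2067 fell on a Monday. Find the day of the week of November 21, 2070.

Friday

Day-of-year of November 28, 2067: 332.
Day-of-year of November 21, 2070: 325.
2067 has 365 days, so 365 − 332 = 33 days remain in 2067.
Full years: 2068: 366; 2069: 365. Sum = 731.
Total: 33 + 731 + 325 = 1089 days.
1089 mod 7 = 4, so 4 days after Monday is Friday.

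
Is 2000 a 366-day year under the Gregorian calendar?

Yes

2000 is a leap year (divisible by 400).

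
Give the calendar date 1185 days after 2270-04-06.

2273-07-04

Count 1185 days after April 6, 2270:
April 6, 2270 → April 6, 2271: 365 days.
April 6, 2271 → April 6, 2272: 366 days (2272 is a leap year).
April 6, 2272 → April 6, 2273: 365 days.
April 2273: 30 − 6 = 24 days remain.
Then May (31), June (30): 31 + 30 = 61 days.
July 1–4, 2273: 4 days.
Residual: 89 days.
Total: 1185 days.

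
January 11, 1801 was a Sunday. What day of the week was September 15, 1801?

Tuesday

January 1801: 31 − 11 = 20 days remain.
Then February 1801 (28), March (31), April (30), May (31), June (30), July (31), August (31): 28 + 31 + 30 + 31 + 30 + 31 + 31 = 212 days.
September 1–15, 1801: 15 days.
Total: 20 + 212 + 15 = 247 days.
247 mod 7 = 2, so 2 days after Sunday is Tuesday.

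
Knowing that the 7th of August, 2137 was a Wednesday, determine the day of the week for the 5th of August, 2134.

Count forward from the earlier date (August 5, 2134) to the later (August 7, 2137):
Day-of-year of August 5, 2134: 217.
Day-of-year of August 7, 2137: 219.
2134 has 365 days, so 365 − 217 = 148 days remain in 2134.
Full years: 2135: 365; 2136: 366. Sum = 731.
Total: 148 + 731 + 219 = 1098 days.
1098 mod 7 = 6, so 6 days before Wednesday is Thursday.

Thursday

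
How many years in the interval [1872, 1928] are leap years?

14

Years divisible by 4: 1872, 1876, …, 1928 — 15 in all.
Of these, 1900 is divisible by 100 but not 400, so not leap.
Leap years: 15 − 1 = 14.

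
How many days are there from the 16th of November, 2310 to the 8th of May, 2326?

5652

Day-of-year of November 16, 2310: 320.
Day-of-year of May 8, 2326: 128.
2310 has 365 days, so 365 − 320 = 45 days remain in 2310.
Full years 2311–2325: 11 common + 4 leap = 11×365 + 4×366 = 5479 days.
Total: 45 + 5479 + 128 = 5652 days.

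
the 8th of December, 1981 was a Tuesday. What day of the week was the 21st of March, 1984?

Wednesday

Day-of-year of December 8, 1981: 342.
Day-of-year of March 21, 1984: 81.
1981 has 365 days, so 365 − 342 = 23 days remain in 1981.
Full years: 1982: 365; 1983: 365. Sum = 730.
Total: 23 + 730 + 81 = 834 days.
834 mod 7 = 1, so 1 day after Tuesday is Wednesday.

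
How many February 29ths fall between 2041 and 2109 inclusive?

Years divisible by 4: 2044, 2048, …, 2108 — 17 in all.
Of these, 2100 is divisible by 100 but not 400, so not leap.
Leap years: 17 − 1 = 16.

16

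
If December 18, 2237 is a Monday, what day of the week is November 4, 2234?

Tuesday

Count forward from the earlier date (November 4, 2234) to the later (December 18, 2237):
Day-of-year of November 4, 2234: 308.
Day-of-year of December 18, 2237: 352.
2234 has 365 days, so 365 − 308 = 57 days remain in 2234.
Full years: 2235: 365; 2236: 366. Sum = 731.
Total: 57 + 731 + 352 = 1140 days.
1140 mod 7 = 6, so 6 days before Monday is Tuesday.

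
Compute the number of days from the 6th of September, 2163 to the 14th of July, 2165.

Day-of-year of September 6, 2163: 249.
Day-of-year of July 14, 2165: 195.
2163 has 365 days, so 365 − 249 = 116 days remain in 2163.
Full years: 2164: 366. Sum = 366.
Total: 116 + 366 + 195 = 677 days.

677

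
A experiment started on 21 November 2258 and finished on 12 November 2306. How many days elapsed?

17522

Day-of-year of November 21, 2258: 325.
Day-of-year of November 12, 2306: 316.
2258 has 365 days, so 365 − 325 = 40 days remain in 2258.
Full years 2259–2305: 36 common + 11 leap = 36×365 + 11×366 = 17166 days.
Total: 40 + 17166 + 316 = 17522 days.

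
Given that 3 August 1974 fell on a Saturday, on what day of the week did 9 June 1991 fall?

Day-of-year of August 3, 1974: 215.
Day-of-year of June 9, 1991: 160.
1974 has 365 days, so 365 − 215 = 150 days remain in 1974.
Full years 1975–1990: 12 common + 4 leap = 12×365 + 4×366 = 5844 days.
Total: 150 + 5844 + 160 = 6154 days.
6154 mod 7 = 1, so 1 day after Saturday is Sunday.

Sunday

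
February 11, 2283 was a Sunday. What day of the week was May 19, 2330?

Monday

Day-of-year of February 11, 2283: 42.
Day-of-year of May 19, 2330: 139.
2283 has 365 days, so 365 − 42 = 323 days remain in 2283.
Full years 2284–2329: 35 common + 11 leap = 35×365 + 11×366 = 16801 days.
Total: 323 + 16801 + 139 = 17263 days.
17263 mod 7 = 1, so 1 day after Sunday is Monday.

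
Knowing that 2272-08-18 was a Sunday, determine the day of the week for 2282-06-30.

Day-of-year of August 18, 2272: 231.
Day-of-year of June 30, 2282: 181.
2272 has 366 days, so 366 − 231 = 135 days remain in 2272.
Full years 2273–2281: 7 common + 2 leap = 7×365 + 2×366 = 3287 days.
Total: 135 + 3287 + 181 = 3603 days.
3603 mod 7 = 5, so 5 days after Sunday is Friday.

Friday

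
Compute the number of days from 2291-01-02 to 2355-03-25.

Day-of-year of January 2, 2291: 2.
Day-of-year of March 25, 2355: 84.
2291 has 365 days, so 365 − 2 = 363 days remain in 2291.
Full years 2292–2354: 48 common + 15 leap = 48×365 + 15×366 = 23010 days.
Total: 363 + 23010 + 84 = 23457 days.

23457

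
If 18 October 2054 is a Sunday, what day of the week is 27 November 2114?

Tuesday

From October 18, 2054 to October 18, 2114: 60 years, of which 14 contain a Feb 29 — 46×365 + 14×366 = 21914 days.
(2100 is not a leap year (divisible by 100 but not 400).)
October 2114: 31 − 18 = 13 days remain.
November 1–27, 2114: 27 days.
Residual: 40 days.
Total: 21954 days.
21954 mod 7 = 2, so 2 days after Sunday is Tuesday.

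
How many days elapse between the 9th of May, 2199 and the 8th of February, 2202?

1005

Day-of-year of May 9, 2199: 129.
Day-of-year of February 8, 2202: 39.
2199 has 365 days, so 365 − 129 = 236 days remain in 2199.
Full years: 2200: 365; 2201: 365. Sum = 730.
Total: 236 + 730 + 39 = 1005 days.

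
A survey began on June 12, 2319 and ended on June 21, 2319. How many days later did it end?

Within June 2319: 21 − 12 = 9 days.

9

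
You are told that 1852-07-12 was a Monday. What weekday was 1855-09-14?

Friday

Day-of-year of July 12, 1852: 194.
Day-of-year of September 14, 1855: 257.
1852 has 366 days, so 366 − 194 = 172 days remain in 1852.
Full years: 1853: 365; 1854: 365. Sum = 730.
Total: 172 + 730 + 257 = 1159 days.
1159 mod 7 = 4, so 4 days after Monday is Friday.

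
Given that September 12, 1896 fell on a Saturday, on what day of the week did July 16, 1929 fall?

Tuesday

Day-of-year of September 12, 1896: 256.
Day-of-year of July 16, 1929: 197.
1896 has 366 days, so 366 − 256 = 110 days remain in 1896.
Full years 1897–1928: 25 common + 7 leap = 25×365 + 7×366 = 11687 days.
Total: 110 + 11687 + 197 = 11994 days.
11994 mod 7 = 3, so 3 days after Saturday is Tuesday.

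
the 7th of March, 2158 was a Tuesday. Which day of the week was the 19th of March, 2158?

Sunday

Within March 2158: 19 − 7 = 12 days.
12 mod 7 = 5, so 5 days after Tuesday is Sunday.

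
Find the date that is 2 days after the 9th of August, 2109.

the 11th of August, 2109

Count 2 days after August 9, 2109:
Within August 2109: 11 − 9 = 2 days.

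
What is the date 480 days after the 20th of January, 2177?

the 15th of May, 2178

Count 480 days after January 20, 2177:
January 20, 2177 → January 20, 2178: 365 days.
January 2178: 31 − 20 = 11 days remain.
Then February 2178 (28), March (31), April (30): 28 + 31 + 30 = 89 days.
May 1–15, 2178: 15 days.
Residual: 115 days.
Total: 480 days.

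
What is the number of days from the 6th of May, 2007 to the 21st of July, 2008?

442

Day-of-year of May 6, 2007: 126.
Day-of-year of July 21, 2008: 203.
2007 has 365 days, so 365 − 126 = 239 days remain in 2007.
Total: 239 + 203 = 442 days.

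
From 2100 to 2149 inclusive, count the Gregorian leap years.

12

Years divisible by 4: 2100, 2104, …, 2148 — 13 in all.
Of these, 2100 is divisible by 100 but not 400, so not leap.
Leap years: 13 − 1 = 12.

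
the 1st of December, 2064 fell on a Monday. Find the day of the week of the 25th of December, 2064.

Thursday

Within December 2064: 25 − 1 = 24 days.
24 mod 7 = 3, so 3 days after Monday is Thursday.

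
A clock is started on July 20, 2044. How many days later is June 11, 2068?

8727

Day-of-year of July 20, 2044: 202.
Day-of-year of June 11, 2068: 163.
2044 has 366 days, so 366 − 202 = 164 days remain in 2044.
Full years 2045–2067: 18 common + 5 leap = 18×365 + 5×366 = 8400 days.
Total: 164 + 8400 + 163 = 8727 days.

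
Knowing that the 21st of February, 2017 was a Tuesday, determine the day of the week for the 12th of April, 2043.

From February 21, 2017 to February 21, 2043: 26 years, of which 6 contain a Feb 29 — 20×365 + 6×366 = 9496 days.
February 2043: 28 − 21 = 7 days remain (2043 is not a leap year, so February has 28 days).
Then March (31): 31 days.
April 1–12, 2043: 12 days.
Residual: 50 days.
Total: 9546 days.
9546 mod 7 = 5, so 5 days after Tuesday is Sunday.

Sunday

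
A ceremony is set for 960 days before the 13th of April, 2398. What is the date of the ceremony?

the 27th of August, 2395

Count 960 days before April 13, 2398:
Day-of-year of August 27, 2395: 239.
Day-of-year of April 13, 2398: 103.
2395 has 365 days, so 365 − 239 = 126 days remain in 2395.
Full years: 2396: 366; 2397: 365. Sum = 731.
Total: 126 + 731 + 103 = 960 days.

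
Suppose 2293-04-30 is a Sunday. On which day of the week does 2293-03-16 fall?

Count forward from the earlier date (March 16, 2293) to the later (April 30, 2293):
March 2293: 31 − 16 = 15 days remain.
April 1–30, 2293: 30 days.
Total: 15 + 30 = 45 days.
45 mod 7 = 3, so 3 days before Sunday is Thursday.

Thursday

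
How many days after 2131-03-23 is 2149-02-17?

From March 23, 2131 to March 23, 2148: 17 years, of which 5 contain a Feb 29 — 12×365 + 5×366 = 6210 days.
March 2148: 31 − 23 = 8 days remain.
Then 10 full months totalling 306 days.
February 1–17, 2149: 17 days (2149 is not a leap year).
Residual: 331 days.
Total: 6541 days.

6541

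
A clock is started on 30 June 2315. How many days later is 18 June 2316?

354

Day-of-year of June 30, 2315: 181.
Day-of-year of June 18, 2316: 170.
2315 has 365 days, so 365 − 181 = 184 days remain in 2315.
Total: 184 + 170 = 354 days.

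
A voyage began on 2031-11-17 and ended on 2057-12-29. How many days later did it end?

From November 17, 2031 to November 17, 2057: 26 years, of which 7 contain a Feb 29 — 19×365 + 7×366 = 9497 days.
November 2057: 30 − 17 = 13 days remain.
December 1–29, 2057: 29 days.
Residual: 42 days.
Total: 9539 days.

9539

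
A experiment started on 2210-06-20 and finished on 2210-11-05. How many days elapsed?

June 2210: 30 − 20 = 10 days remain.
Then July (31), August (31), September (30), October (31): 31 + 31 + 30 + 31 = 123 days.
November 1–5, 2210: 5 days.
Total: 10 + 123 + 5 = 138 days.

138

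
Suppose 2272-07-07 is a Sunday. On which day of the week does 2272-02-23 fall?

Count forward from the earlier date (February 23, 2272) to the later (July 7, 2272):
February 2272: 29 − 23 = 6 days remain (2272 is a leap year, so February has 29 days).
Then March (31), April (30), May (31), June (30): 31 + 30 + 31 + 30 = 122 days.
July 1–7, 2272: 7 days.
Total: 6 + 122 + 7 = 135 days.
135 mod 7 = 2, so 2 days before Sunday is Friday.

Friday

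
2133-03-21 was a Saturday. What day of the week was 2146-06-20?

Monday

Day-of-year of March 21, 2133: 80.
Day-of-year of June 20, 2146: 171.
2133 has 365 days, so 365 − 80 = 285 days remain in 2133.
Full years 2134–2145: 9 common + 3 leap = 9×365 + 3×366 = 4383 days.
Total: 285 + 4383 + 171 = 4839 days.
4839 mod 7 = 2, so 2 days after Saturday is Monday.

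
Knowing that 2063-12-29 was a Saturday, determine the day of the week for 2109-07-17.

From December 29, 2063 to December 29, 2108: 45 years, of which 11 contain a Feb 29 — 34×365 + 11×366 = 16436 days.
(2100 is not a leap year (divisible by 100 but not 400).)
December 2108: 31 − 29 = 2 days remain.
Then January (31), February 2109 (28), March (31), April (30), May (31), June (30): 31 + 28 + 31 + 30 + 31 + 30 = 181 days.
July 1–17, 2109: 17 days.
Residual: 200 days.
Total: 16636 days.
16636 mod 7 = 4, so 4 days after Saturday is Wednesday.

Wednesday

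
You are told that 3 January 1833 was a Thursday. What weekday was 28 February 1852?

Saturday

From January 3, 1833 to January 3, 1852: 19 years, of which 4 contain a Feb 29 — 15×365 + 4×366 = 6939 days.
January 1852: 31 − 3 = 28 days remain.
February 1–28, 1852: 28 days (1852 is a leap year).
Residual: 56 days.
Total: 6995 days.
6995 mod 7 = 2, so 2 days after Thursday is Saturday.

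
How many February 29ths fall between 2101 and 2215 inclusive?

Years divisible by 4: 2104, 2108, …, 2212 — 28 in all.
Of these, 2200 is divisible by 100 but not 400, so not leap.
Leap years: 28 − 1 = 27.

27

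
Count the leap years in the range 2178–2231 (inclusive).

Years divisible by 4: 2180, 2184, …, 2228 — 13 in all.
Of these, 2200 is divisible by 100 but not 400, so not leap.
Leap years: 13 − 1 = 12.

12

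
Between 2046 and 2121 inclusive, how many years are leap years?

18

Years divisible by 4: 2048, 2052, …, 2120 — 19 in all.
Of these, 2100 is divisible by 100 but not 400, so not leap.
Leap years: 19 − 1 = 18.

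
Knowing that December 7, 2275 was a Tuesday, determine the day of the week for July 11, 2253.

Monday

Count forward from the earlier date (July 11, 2253) to the later (December 7, 2275):
From July 11, 2253 to July 11, 2275: 22 years, of which 5 contain a Feb 29 — 17×365 + 5×366 = 8035 days.
July 2275: 31 − 11 = 20 days remain.
Then August (31), September (30), October (31), November (30): 31 + 30 + 31 + 30 = 122 days.
December 1–7, 2275: 7 days.
Residual: 149 days.
Total: 8184 days.
8184 mod 7 = 1, so 1 day before Tuesday is Monday.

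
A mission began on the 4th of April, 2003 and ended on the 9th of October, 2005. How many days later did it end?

919

April 4, 2003 → April 4, 2004: 366 days (2004 is a leap year).
April 4, 2004 → April 4, 2005: 365 days.
April 2005: 30 − 4 = 26 days remain.
Then May (31), June (30), July (31), August (31), September (30): 31 + 30 + 31 + 31 + 30 = 153 days.
October 1–9, 2005: 9 days.
Residual: 188 days.
Total: 919 days.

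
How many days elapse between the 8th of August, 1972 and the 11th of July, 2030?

Day-of-year of August 8, 1972: 221.
Day-of-year of July 11, 2030: 192.
1972 has 366 days, so 366 − 221 = 145 days remain in 1972.
Full years 1973–2029: 43 common + 14 leap = 43×365 + 14×366 = 20819 days.
Total: 145 + 20819 + 192 = 21156 days.

21156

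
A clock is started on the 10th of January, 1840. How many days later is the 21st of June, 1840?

January 1840: 31 − 10 = 21 days remain.
Then February 1840 (29), March (31), April (30), May (31): 29 + 31 + 30 + 31 = 121 days.
June 1–21, 1840: 21 days.
Total: 21 + 121 + 21 = 163 days.

163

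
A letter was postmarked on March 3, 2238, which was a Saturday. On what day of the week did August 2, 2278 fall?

Friday

Day-of-year of March 3, 2238: 62.
Day-of-year of August 2, 2278: 214.
2238 has 365 days, so 365 − 62 = 303 days remain in 2238.
Full years 2239–2277: 29 common + 10 leap = 29×365 + 10×366 = 14245 days.
Total: 303 + 14245 + 214 = 14762 days.
14762 mod 7 = 6, so 6 days after Saturday is Friday.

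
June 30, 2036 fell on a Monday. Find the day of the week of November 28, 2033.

Count forward from the earlier date (November 28, 2033) to the later (June 30, 2036):
November 28, 2033 → November 28, 2034: 365 days.
November 28, 2034 → November 28, 2035: 365 days.
November 2035: 30 − 28 = 2 days remain.
Then December (31), January (31), February 2036 (29), March (31), April (30), May (31): 31 + 31 + 29 + 31 + 30 + 31 = 183 days.
June 1–30, 2036: 30 days.
Residual: 215 days.
Total: 945 days.
945 is a multiple of 7, so November 28, 2033 falls on the same weekday: Monday.

Monday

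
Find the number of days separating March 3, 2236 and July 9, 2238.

858

March 3, 2236 → March 3, 2237: 365 days.
March 3, 2237 → March 3, 2238: 365 days.
March 2238: 31 − 3 = 28 days remain.
Then April (30), May (31), June (30): 30 + 31 + 30 = 91 days.
July 1–9, 2238: 9 days.
Residual: 128 days.
Total: 858 days.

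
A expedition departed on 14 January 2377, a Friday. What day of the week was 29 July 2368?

Count forward from the earlier date (July 29, 2368) to the later (January 14, 2377):
From July 29, 2368 to July 29, 2376: 8 years, of which 2 contain a Feb 29 — 6×365 + 2×366 = 2922 days.
July 2376: 31 − 29 = 2 days remain.
Then August (31), September (30), October (31), November (30), December (31): 31 + 30 + 31 + 30 + 31 = 153 days.
January 1–14, 2377: 14 days.
Residual: 169 days.
Total: 3091 days.
3091 mod 7 = 4, so 4 days before Friday is Monday.

Monday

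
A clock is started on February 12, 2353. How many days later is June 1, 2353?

109

February 2353: 28 − 12 = 16 days remain (2353 is not a leap year, so February has 28 days).
Then March (31), April (30), May (31): 31 + 30 + 31 = 92 days.
June 1, 2353: 1 day.
Total: 16 + 92 + 1 = 109 days.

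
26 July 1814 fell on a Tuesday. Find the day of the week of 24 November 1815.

July 1814: 31 − 26 = 5 days remain.
Then 15 full months totalling 457 days.
November 1–24, 1815: 24 days.
Total: 5 + 457 + 24 = 486 days.
486 mod 7 = 3, so 3 days after Tuesday is Friday.

Friday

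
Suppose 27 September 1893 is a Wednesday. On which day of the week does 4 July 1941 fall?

Day-of-year of September 27, 1893: 270.
Day-of-year of July 4, 1941: 185.
1893 has 365 days, so 365 − 270 = 95 days remain in 1893.
Full years 1894–1940: 36 common + 11 leap = 36×365 + 11×366 = 17166 days.
Total: 95 + 17166 + 185 = 17446 days.
17446 mod 7 = 2, so 2 days after Wednesday is Friday.

Friday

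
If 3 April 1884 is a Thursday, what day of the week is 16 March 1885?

Day-of-year of April 3, 1884: 94.
Day-of-year of March 16, 1885: 75.
1884 has 366 days, so 366 − 94 = 272 days remain in 1884.
Total: 272 + 75 = 347 days.
347 mod 7 = 4, so 4 days after Thursday is Monday.

Monday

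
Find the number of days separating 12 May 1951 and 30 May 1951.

Within May 1951: 30 − 12 = 18 days.

18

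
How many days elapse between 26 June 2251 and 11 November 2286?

12922

Day-of-year of June 26, 2251: 177.
Day-of-year of November 11, 2286: 315.
2251 has 365 days, so 365 − 177 = 188 days remain in 2251.
Full years 2252–2285: 25 common + 9 leap = 25×365 + 9×366 = 12419 days.
Total: 188 + 12419 + 315 = 12922 days.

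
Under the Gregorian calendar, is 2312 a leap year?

Yes

2312 is a leap year.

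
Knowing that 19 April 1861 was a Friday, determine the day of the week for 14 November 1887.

Day-of-year of April 19, 1861: 109.
Day-of-year of November 14, 1887: 318.
1861 has 365 days, so 365 − 109 = 256 days remain in 1861.
Full years 1862–1886: 19 common + 6 leap = 19×365 + 6×366 = 9131 days.
Total: 256 + 9131 + 318 = 9705 days.
9705 mod 7 = 3, so 3 days after Friday is Monday.

Monday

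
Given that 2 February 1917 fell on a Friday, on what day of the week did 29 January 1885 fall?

Count forward from the earlier date (January 29, 1885) to the later (February 2, 1917):
Day-of-year of January 29, 1885: 29.
Day-of-year of February 2, 1917: 33.
1885 has 365 days, so 365 − 29 = 336 days remain in 1885.
Full years 1886–1916: 24 common + 7 leap = 24×365 + 7×366 = 11322 days.
Total: 336 + 11322 + 33 = 11691 days.
11691 mod 7 = 1, so 1 day before Friday is Thursday.

Thursday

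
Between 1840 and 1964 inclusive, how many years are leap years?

31

Years divisible by 4: 1840, 1844, …, 1964 — 32 in all.
Of these, 1900 is divisible by 100 but not 400, so not leap.
Leap years: 32 − 1 = 31.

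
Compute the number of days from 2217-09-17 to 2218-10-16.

September 2217: 30 − 17 = 13 days remain.
Then 12 full months totalling 365 days.
October 1–16, 2218: 16 days.
Total: 13 + 365 + 16 = 394 days.

394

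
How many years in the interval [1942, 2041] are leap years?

Years divisible by 4: 1944, 1948, …, 2040 — 25 in all.
2000 is divisible by 400, so still leap.
No century exceptions apply. Count: 25.

25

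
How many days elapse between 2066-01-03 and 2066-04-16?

103

January 2066: 31 − 3 = 28 days remain.
Then February 2066 (28), March (31): 28 + 31 = 59 days.
April 1–16, 2066: 16 days.
Total: 28 + 59 + 16 = 103 days.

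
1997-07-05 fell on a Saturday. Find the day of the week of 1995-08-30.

Count forward from the earlier date (August 30, 1995) to the later (July 5, 1997):
Day-of-year of August 30, 1995: 242.
Day-of-year of July 5, 1997: 186.
1995 has 365 days, so 365 − 242 = 123 days remain in 1995.
Full years: 1996: 366. Sum = 366.
Total: 123 + 366 + 186 = 675 days.
675 mod 7 = 3, so 3 days before Saturday is Wednesday.

Wednesday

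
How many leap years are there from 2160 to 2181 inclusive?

Years divisible by 4 in [2160, 2181]: 2160, 2164, 2168, 2172, 2176, 2180.
No century exceptions apply. Count: 6.

6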